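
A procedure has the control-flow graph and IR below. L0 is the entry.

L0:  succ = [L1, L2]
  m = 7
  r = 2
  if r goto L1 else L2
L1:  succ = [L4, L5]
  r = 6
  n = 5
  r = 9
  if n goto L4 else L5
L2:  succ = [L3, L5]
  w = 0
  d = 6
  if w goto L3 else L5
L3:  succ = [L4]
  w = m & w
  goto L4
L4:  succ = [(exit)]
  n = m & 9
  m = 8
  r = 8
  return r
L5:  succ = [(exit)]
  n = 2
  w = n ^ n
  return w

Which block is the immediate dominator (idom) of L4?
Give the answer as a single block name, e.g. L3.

Answer: L0

Analysis:
idom tree: L1←L0 L2←L0 L3←L2 L4←L0 L5←L0
Dom∩ at merges:
  L4: preds {L1,L3}: {L0,L1} ∩ {L0,L2,L3} = {L0}; idom=L0
  L5: preds {L1,L2}: {L0,L1} ∩ {L0,L2} = {L0}; idom=L0

idom(L4) = L0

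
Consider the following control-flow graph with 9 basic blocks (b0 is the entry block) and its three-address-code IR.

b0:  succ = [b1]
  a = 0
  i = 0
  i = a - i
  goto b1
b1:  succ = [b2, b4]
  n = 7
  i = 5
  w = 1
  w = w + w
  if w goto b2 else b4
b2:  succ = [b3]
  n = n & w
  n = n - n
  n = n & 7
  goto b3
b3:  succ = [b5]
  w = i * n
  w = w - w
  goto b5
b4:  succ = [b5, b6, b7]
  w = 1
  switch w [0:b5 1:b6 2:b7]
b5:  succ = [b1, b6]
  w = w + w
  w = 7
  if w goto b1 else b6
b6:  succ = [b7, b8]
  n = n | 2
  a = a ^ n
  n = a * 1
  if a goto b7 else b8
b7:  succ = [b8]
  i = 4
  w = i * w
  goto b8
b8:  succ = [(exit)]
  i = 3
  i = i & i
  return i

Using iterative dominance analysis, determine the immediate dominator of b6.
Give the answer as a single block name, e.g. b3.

idom tree: b1←b0 b2←b1 b3←b2 b4←b1 b5←b1 b6←b1 b7←b1 b8←b1
Dom at joins:
  b1: preds {b0,b5}: {b0} ∩ {b0,b1,b5} = {b0}; idom=b0
  b5: preds {b3,b4}: {b0,b1,b2,b3} ∩ {b0,b1,b4} = {b0,b1}; idom=b1
  b6: preds {b4,b5}: {b0,b1,b4} ∩ {b0,b1,b5} = {b0,b1}; idom=b1
  b7: preds {b4,b6}: {b0,b1,b4} ∩ {b0,b1,b6} = {b0,b1}; idom=b1
  b8: preds {b6,b7}: {b0,b1,b6} ∩ {b0,b1,b7} = {b0,b1}; idom=b1

idom(b6) = b1

Answer: b1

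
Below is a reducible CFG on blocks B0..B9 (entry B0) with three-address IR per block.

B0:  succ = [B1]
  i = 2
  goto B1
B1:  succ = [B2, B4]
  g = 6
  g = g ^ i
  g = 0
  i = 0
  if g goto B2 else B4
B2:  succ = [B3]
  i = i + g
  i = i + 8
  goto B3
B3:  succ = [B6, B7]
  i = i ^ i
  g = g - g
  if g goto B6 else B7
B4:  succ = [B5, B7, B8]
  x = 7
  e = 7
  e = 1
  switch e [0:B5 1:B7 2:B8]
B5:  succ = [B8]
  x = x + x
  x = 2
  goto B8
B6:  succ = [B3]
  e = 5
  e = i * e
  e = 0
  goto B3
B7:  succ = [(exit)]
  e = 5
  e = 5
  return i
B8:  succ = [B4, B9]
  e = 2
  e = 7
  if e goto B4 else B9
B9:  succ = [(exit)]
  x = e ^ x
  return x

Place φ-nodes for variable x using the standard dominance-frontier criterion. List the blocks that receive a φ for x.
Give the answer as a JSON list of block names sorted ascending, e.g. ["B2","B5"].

Answer: ["B4", "B7", "B8"]

Working:
idom tree: B1←B0 B2←B1 B3←B2 B4←B1 B5←B4 B6←B3 B7←B1 B8←B4 B9←B8
Dom∩ at merges:
  B3: preds {B2,B6}: {B0,B1,B2} ∩ {B0,B1,B2,B3,B6} = {B0,B1,B2}; idom=B2
  B4: preds {B1,B8}: {B0,B1} ∩ {B0,B1,B4,B8} = {B0,B1}; idom=B1
  B7: preds {B3,B4}: {B0,B1,B2,B3} ∩ {B0,B1,B4} = {B0,B1}; idom=B1
  B8: preds {B4,B5}: {B0,B1,B4} ∩ {B0,B1,B4,B5} = {B0,B1,B4}; idom=B4

Frontier:
  join B3 pred B2: · stop@B2
  join B3 pred B6: B6→B3 stop@B2
  join B4 pred B1: · stop@B1
  join B4 pred B8: B8→B4 stop@B1
  join B7 pred B3: B3→B2 stop@B1
  join B7 pred B4: B4 stop@B1
  join B8 pred B4: · stop@B4
  join B8 pred B5: B5 stop@B4
  B0 → ∅
  B1 → ∅
  B2 → {B7}
  B3 → {B3,B7}
  B4 → {B4,B7}
  B5 → {B8}
  B6 → {B3}
  B7 → ∅
  B8 → {B4}
  B9 → ∅

φ for x: defs {B4,B5,B9}
  DF⁺ = {B4,B7,B8}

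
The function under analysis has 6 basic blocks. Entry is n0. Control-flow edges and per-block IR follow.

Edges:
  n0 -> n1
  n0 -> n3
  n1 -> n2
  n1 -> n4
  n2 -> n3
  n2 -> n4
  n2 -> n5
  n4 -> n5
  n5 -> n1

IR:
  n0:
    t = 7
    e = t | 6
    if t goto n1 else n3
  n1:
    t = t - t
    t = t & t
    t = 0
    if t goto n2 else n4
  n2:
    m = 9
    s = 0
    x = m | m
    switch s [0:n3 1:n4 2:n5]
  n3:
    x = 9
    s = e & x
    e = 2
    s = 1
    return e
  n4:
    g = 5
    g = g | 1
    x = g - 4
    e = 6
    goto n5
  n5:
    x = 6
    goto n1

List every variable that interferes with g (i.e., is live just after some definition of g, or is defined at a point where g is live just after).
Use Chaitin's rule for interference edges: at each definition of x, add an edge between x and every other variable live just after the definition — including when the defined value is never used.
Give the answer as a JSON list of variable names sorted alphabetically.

Per-block:
  n0: {e,t} / ∅
  n1: {t} / {t}
  n2: {m,s,x} / ∅
  n3: {e,s,x} / {e}
  n4: {e,g,x} / ∅
  n5: {x} / ∅

Live sets:
  live n0: ∅→{e,t}
  live n1: {e,t}→{e,t}
  live n2: {e,t}→{e,t}
  live n3: {e}→∅
  live n4: {t}→{e,t}
  live n5: {e,t}→{e,t}

Interfere edges:
  e↔{m,s,t,x}
  g↔{t}
  m↔{e,s,t}
  s↔{e,m,t,x}
  t↔{e,g,m,s,x}
  x↔{e,s,t}

N(g) = ["t"]

Answer: ["t"]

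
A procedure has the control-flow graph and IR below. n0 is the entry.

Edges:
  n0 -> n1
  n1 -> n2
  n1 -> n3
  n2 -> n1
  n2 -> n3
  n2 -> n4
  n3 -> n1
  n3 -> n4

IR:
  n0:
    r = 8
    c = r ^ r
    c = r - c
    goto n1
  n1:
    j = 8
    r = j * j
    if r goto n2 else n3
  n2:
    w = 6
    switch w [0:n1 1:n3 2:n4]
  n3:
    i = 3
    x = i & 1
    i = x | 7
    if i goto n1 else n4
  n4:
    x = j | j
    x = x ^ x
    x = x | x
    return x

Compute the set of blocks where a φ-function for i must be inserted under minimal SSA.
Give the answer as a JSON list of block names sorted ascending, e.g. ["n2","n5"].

Answer: ["n1", "n4"]

Working:
idom tree: n1←n0 n2←n1 n3←n1 n4←n1
Dom∩ at merges:
  n1: preds {n0,n2,n3}: {n0} ∩ {n0,n1,n2} ∩ {n0,n1,n3} = {n0}; idom=n0
  n3: preds {n1,n2}: {n0,n1} ∩ {n0,n1,n2} = {n0,n1}; idom=n1
  n4: preds {n2,n3}: {n0,n1,n2} ∩ {n0,n1,n3} = {n0,n1}; idom=n1

DF derivation:
  n1←n0: walk · to n0
  n1←n2: walk n2→n1 to n0
  n1←n3: walk n3→n1 to n0
  n3←n1: walk · to n1
  n3←n2: walk n2 to n1
  n4←n2: walk n2 to n1
  n4←n3: walk n3 to n1
  n0 → ∅
  n1 → {n1}
  n2 → {n1,n3,n4}
  n3 → {n1,n4}
  n4 → ∅

φ for i: defs {n3}
  DF⁺ = {n1,n4}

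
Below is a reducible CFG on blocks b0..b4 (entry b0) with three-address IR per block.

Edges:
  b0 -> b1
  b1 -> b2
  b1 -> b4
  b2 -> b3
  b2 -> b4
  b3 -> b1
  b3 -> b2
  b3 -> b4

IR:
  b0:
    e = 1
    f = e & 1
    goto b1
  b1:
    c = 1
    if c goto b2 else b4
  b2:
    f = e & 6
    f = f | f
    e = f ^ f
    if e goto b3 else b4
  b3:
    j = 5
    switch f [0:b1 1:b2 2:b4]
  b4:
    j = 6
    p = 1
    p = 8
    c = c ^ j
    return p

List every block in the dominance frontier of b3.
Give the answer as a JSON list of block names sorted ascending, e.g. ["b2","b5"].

Answer: ["b1", "b2", "b4"]

Derivation:
idom tree: b1←b0 b2←b1 b3←b2 b4←b1
Dom at joins:
  b1: preds {b0,b3}: {b0} ∩ {b0,b1,b2,b3} = {b0}; idom=b0
  b2: preds {b1,b3}: {b0,b1} ∩ {b0,b1,b2,b3} = {b0,b1}; idom=b1
  b4: preds {b1,b2,b3}: {b0,b1} ∩ {b0,b1,b2} ∩ {b0,b1,b2,b3} = {b0,b1}; idom=b1

DF derivation:
  join b1 pred b0: · stop@b0
  join b1 pred b3: b3→b2→b1 stop@b0
  join b2 pred b1: · stop@b1
  join b2 pred b3: b3→b2 stop@b1
  join b4 pred b1: · stop@b1
  join b4 pred b2: b2 stop@b1
  join b4 pred b3: b3→b2 stop@b1
  b0: DF=∅
  b1: DF={b1}
  b2: DF={b1,b2,b4}
  b3: DF={b1,b2,b4}
  b4: DF=∅

DF(b3) = ["b1", "b2", "b4"]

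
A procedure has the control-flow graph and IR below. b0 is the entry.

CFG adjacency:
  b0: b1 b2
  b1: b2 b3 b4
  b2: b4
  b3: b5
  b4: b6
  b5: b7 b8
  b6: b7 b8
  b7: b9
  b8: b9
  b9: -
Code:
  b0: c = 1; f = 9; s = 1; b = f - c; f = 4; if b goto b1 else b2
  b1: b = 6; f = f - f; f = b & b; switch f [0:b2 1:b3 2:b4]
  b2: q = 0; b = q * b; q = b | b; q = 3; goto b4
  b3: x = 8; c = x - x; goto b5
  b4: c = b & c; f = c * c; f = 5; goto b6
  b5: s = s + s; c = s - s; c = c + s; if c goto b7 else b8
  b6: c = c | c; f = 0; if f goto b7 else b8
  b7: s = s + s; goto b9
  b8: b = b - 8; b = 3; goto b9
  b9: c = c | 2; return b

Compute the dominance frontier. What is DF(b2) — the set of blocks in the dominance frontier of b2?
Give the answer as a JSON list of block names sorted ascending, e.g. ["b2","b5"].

idom tree: b1←b0 b2←b0 b3←b1 b4←b0 b5←b3 b6←b4 b7←b0 b8←b0 b9←b0
Join-block Dom:
  b2: preds {b0,b1}: {b0} ∩ {b0,b1} = {b0}; idom=b0
  b4: preds {b1,b2}: {b0,b1} ∩ {b0,b2} = {b0}; idom=b0
  b7: preds {b5,b6}: {b0,b1,b3,b5} ∩ {b0,b4,b6} = {b0}; idom=b0
  b8: preds {b5,b6}: {b0,b1,b3,b5} ∩ {b0,b4,b6} = {b0}; idom=b0
  b9: preds {b7,b8}: {b0,b7} ∩ {b0,b8} = {b0}; idom=b0

Frontier:
  join b2 pred b0: · stop@b0
  join b2 pred b1: b1 stop@b0
  join b4 pred b1: b1 stop@b0
  join b4 pred b2: b2 stop@b0
  join b7 pred b5: b5→b3→b1 stop@b0
  join b7 pred b6: b6→b4 stop@b0
  join b8 pred b5: b5→b3→b1 stop@b0
  join b8 pred b6: b6→b4 stop@b0
  join b9 pred b7: b7 stop@b0
  join b9 pred b8: b8 stop@b0
  DF(b0)=∅
  DF(b1)={b2,b4,b7,b8}
  DF(b2)={b4}
  DF(b3)={b7,b8}
  DF(b4)={b7,b8}
  DF(b5)={b7,b8}
  DF(b6)={b7,b8}
  DF(b7)={b9}
  DF(b8)={b9}
  DF(b9)=∅

DF(b2) = ["b4"]

Answer: ["b4"]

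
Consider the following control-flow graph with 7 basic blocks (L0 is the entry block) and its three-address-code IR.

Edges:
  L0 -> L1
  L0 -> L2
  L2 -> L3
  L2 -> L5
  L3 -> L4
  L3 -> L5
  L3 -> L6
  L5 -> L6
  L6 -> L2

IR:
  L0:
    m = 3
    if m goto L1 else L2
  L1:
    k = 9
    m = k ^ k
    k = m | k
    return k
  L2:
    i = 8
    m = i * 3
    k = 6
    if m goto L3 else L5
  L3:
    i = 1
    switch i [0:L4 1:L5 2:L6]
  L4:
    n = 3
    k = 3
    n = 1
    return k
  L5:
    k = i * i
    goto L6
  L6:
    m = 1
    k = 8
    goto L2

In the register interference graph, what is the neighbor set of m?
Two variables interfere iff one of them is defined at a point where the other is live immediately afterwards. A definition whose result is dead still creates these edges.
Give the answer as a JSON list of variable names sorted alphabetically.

Answer: ["i", "k"]

Derivation:
def/use:
  L0 def {m} use ∅
  L1 def {k,m} use ∅
  L2 def {i,k,m} use ∅
  L3 def {i} use ∅
  L4 def {k,n} use ∅
  L5 def {k} use {i}
  L6 def {k,m} use ∅

Backward fixpoint:
  live L0: ∅→∅
  live L1: ∅→∅
  live L2: ∅→{i}
  live L3: ∅→{i}
  live L4: ∅→∅
  live L5: {i}→∅
  live L6: ∅→∅

Conflict graph:
  i↔{k,m}
  k↔{i,m,n}
  m↔{i,k}
  n↔{k}

N(m) = ["i", "k"]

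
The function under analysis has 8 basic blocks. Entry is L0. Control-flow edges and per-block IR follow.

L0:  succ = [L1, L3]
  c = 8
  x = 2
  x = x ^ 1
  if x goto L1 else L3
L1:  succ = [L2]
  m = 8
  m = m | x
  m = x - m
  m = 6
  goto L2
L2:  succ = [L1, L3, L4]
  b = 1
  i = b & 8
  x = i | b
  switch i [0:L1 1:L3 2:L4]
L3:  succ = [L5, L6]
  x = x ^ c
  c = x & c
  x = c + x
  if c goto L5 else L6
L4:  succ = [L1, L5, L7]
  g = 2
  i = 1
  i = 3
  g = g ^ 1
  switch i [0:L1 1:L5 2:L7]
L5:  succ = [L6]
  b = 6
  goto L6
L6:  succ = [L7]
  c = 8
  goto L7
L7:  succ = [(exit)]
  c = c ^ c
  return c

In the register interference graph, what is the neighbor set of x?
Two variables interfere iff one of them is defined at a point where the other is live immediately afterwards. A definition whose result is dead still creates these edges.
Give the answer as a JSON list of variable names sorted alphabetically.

Answer: ["c", "g", "i", "m"]

Analysis:
Per-block:
  L0 def {c,x} use ∅
  L1 def {m} use {x}
  L2 def {b,i,x} use ∅
  L3 def {c,x} use {c,x}
  L4 def {g,i} use ∅
  L5 def {b} use ∅
  L6 def {c} use ∅
  L7 def {c} use {c}

Backward fixpoint:
  live L0: ∅→{c,x}
  live L1: {c,x}→{c}
  live L2: {c}→{c,x}
  live L3: {c,x}→∅
  live L4: {c,x}→{c,x}
  live L5: ∅→∅
  live L6: ∅→{c}
  live L7: {c}→∅

Conflict graph:
  b: {c,i}
  c: {b,g,i,m,x}
  g: {c,i,x}
  i: {b,c,g,x}
  m: {c,x}
  x: {c,g,i,m}

N(x) = ["c", "g", "i", "m"]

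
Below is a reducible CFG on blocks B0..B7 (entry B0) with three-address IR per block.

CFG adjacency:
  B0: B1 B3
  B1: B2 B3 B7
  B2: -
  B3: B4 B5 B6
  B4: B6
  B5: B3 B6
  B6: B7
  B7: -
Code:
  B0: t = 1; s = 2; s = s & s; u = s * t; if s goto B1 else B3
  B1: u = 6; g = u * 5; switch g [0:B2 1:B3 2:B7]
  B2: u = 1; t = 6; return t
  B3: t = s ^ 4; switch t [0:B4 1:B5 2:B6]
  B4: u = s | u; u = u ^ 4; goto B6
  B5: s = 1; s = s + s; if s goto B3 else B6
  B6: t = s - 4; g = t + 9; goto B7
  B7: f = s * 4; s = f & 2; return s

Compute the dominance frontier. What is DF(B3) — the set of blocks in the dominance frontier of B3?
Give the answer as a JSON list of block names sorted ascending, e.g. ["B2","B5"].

idom tree: B1←B0 B2←B1 B3←B0 B4←B3 B5←B3 B6←B3 B7←B0
Dom∩ at merges:
  B3: preds {B0,B1,B5}: {B0} ∩ {B0,B1} ∩ {B0,B3,B5} = {B0}; idom=B0
  B6: preds {B3,B4,B5}: {B0,B3} ∩ {B0,B3,B4} ∩ {B0,B3,B5} = {B0,B3}; idom=B3
  B7: preds {B1,B6}: {B0,B1} ∩ {B0,B3,B6} = {B0}; idom=B0

Frontier:
  join B3 pred B0: · stop@B0
  join B3 pred B1: B1 stop@B0
  join B3 pred B5: B5→B3 stop@B0
  join B6 pred B3: · stop@B3
  join B6 pred B4: B4 stop@B3
  join B6 pred B5: B5 stop@B3
  join B7 pred B1: B1 stop@B0
  join B7 pred B6: B6→B3 stop@B0
  B0 → ∅
  B1 → {B3,B7}
  B2 → ∅
  B3 → {B3,B7}
  B4 → {B6}
  B5 → {B3,B6}
  B6 → {B7}
  B7 → ∅

DF(B3) = ["B3", "B7"]

Answer: ["B3", "B7"]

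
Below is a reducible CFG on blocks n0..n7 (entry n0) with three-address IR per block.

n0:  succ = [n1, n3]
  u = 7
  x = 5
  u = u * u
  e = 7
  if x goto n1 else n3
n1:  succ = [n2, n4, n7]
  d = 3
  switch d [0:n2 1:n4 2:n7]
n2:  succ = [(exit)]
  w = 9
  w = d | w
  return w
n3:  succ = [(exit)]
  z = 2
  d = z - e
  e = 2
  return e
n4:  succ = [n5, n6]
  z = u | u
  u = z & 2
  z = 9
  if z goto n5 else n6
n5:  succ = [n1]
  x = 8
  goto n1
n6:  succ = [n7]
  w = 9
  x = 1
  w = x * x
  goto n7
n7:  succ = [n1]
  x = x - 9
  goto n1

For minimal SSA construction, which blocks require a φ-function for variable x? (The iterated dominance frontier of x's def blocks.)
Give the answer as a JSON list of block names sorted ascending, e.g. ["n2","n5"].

idom tree: n1←n0 n2←n1 n3←n0 n4←n1 n5←n4 n6←n4 n7←n1
Dom at joins:
  n1: preds {n0,n5,n7}: {n0} ∩ {n0,n1,n4,n5} ∩ {n0,n1,n7} = {n0}; idom=n0
  n7: preds {n1,n6}: {n0,n1} ∩ {n0,n1,n4,n6} = {n0,n1}; idom=n1

DF walk-up:
  join n1 pred n0: · stop@n0
  join n1 pred n5: n5→n4→n1 stop@n0
  join n1 pred n7: n7→n1 stop@n0
  join n7 pred n1: · stop@n1
  join n7 pred n6: n6→n4 stop@n1
  n0 → ∅
  n1 → {n1}
  n2 → ∅
  n3 → ∅
  n4 → {n1,n7}
  n5 → {n1}
  n6 → {n7}
  n7 → {n1}

φ for x: defs {n0,n5,n6,n7}
  DF⁺ = {n1,n7}

Answer: ["n1", "n7"]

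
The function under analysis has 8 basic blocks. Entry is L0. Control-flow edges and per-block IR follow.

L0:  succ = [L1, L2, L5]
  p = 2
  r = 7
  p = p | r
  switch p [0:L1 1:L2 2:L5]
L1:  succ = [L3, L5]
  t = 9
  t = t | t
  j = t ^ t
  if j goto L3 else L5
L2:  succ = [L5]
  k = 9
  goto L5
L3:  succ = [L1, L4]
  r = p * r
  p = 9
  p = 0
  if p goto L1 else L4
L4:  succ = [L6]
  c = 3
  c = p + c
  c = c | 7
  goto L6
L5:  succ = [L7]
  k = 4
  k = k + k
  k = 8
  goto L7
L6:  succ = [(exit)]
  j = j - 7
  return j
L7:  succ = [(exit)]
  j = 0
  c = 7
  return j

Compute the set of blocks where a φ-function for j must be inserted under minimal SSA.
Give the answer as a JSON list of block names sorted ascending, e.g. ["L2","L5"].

idom tree: L1←L0 L2←L0 L3←L1 L4←L3 L5←L0 L6←L4 L7←L5
Dom at joins:
  L1: preds {L0,L3}: {L0} ∩ {L0,L1,L3} = {L0}; idom=L0
  L5: preds {L0,L1,L2}: {L0} ∩ {L0,L1} ∩ {L0,L2} = {L0}; idom=L0

Frontier:
  L1←L0: walk · to L0
  L1←L3: walk L3→L1 to L0
  L5←L0: walk · to L0
  L5←L1: walk L1 to L0
  L5←L2: walk L2 to L0
  DF(L0)=∅
  DF(L1)={L1,L5}
  DF(L2)={L5}
  DF(L3)={L1}
  DF(L4)=∅
  DF(L5)=∅
  DF(L6)=∅
  DF(L7)=∅

φ for j: defs {L1,L6,L7}
  DF⁺ = {L1,L5}

Answer: ["L1", "L5"]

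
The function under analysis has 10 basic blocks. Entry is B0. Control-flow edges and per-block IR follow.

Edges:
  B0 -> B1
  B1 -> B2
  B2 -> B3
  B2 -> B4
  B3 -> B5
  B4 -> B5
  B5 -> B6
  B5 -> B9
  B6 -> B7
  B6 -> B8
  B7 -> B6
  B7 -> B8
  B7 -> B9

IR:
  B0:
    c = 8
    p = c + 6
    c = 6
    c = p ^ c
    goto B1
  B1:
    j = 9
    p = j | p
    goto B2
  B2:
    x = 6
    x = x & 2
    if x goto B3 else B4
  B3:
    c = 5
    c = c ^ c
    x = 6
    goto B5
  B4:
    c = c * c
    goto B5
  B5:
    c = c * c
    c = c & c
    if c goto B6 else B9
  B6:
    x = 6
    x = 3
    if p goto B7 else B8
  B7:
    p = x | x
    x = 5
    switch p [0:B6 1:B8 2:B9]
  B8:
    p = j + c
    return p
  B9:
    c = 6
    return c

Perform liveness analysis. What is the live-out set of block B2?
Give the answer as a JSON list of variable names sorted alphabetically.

def/use:
  B0: {c,p} / ∅
  B1: {j,p} / {p}
  B2: {x} / ∅
  B3: {c,x} / ∅
  B4: {c} / {c}
  B5: {c} / {c}
  B6: {x} / {p}
  B7: {p,x} / {x}
  B8: {p} / {c,j}
  B9: {c} / ∅

Backward fixpoint:
  B0 li=∅ lo={c,p}
  B1 li={c,p} lo={c,j,p}
  B2 li={c,j,p} lo={c,j,p}
  B3 li={j,p} lo={c,j,p}
  B4 li={c,j,p} lo={c,j,p}
  B5 li={c,j,p} lo={c,j,p}
  B6 li={c,j,p} lo={c,j,x}
  B7 li={c,j,x} lo={c,j,p}
  B8 li={c,j} lo=∅
  B9 li=∅ lo=∅

live-out(B2) = ["c", "j", "p"]

Answer: ["c", "j", "p"]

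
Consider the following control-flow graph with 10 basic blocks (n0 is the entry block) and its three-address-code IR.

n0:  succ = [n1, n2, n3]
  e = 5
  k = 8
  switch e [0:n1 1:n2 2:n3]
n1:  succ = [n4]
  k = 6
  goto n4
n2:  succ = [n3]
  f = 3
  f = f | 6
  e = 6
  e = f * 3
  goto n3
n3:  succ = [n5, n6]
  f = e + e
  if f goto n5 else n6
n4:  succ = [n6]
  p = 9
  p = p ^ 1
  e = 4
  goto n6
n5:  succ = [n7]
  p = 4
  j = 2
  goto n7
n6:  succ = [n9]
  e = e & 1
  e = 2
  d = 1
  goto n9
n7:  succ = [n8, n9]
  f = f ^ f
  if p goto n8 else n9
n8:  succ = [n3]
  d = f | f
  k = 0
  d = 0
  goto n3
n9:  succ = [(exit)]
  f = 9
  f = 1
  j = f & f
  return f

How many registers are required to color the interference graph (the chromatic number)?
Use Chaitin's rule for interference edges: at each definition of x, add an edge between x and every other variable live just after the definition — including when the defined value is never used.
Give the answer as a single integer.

Block summaries:
  n0: def={e,k} ue=∅
  n1: def={k} ue=∅
  n2: def={e,f} ue=∅
  n3: def={f} ue={e}
  n4: def={e,p} ue=∅
  n5: def={j,p} ue=∅
  n6: def={d,e} ue={e}
  n7: def={f} ue={f,p}
  n8: def={d,k} ue={f}
  n9: def={f,j} ue=∅

Liveness:
  n0: in=∅ out={e}
  n1: in=∅ out=∅
  n2: in=∅ out={e}
  n3: in={e} out={e,f}
  n4: in=∅ out={e}
  n5: in={e,f} out={e,f,p}
  n6: in={e} out=∅
  n7: in={e,f,p} out={e,f}
  n8: in={e,f} out={e}
  n9: in=∅ out=∅

Interference:
  d↔{e}
  e↔{d,f,j,k,p}
  f↔{e,j,p}
  j↔{e,f,p}
  k↔{e}
  p↔{e,f,j}

Registers:
  {e,f,j,p} pairwise interfere (4-clique) ⇒ χ ≥ 4
  4-colouring: r0={e}  r1={d,f,k}  r2={j}  r3={p}
  χ = 4

Answer: 4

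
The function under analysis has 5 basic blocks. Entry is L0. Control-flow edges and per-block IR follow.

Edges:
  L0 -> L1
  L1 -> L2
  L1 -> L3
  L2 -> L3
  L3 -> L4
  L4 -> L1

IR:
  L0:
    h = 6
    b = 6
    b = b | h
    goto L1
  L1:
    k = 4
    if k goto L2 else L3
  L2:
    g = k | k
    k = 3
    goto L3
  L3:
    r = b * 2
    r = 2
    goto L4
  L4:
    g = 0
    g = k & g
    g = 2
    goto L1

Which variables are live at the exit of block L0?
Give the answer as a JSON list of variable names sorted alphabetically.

Per-block:
  L0: def={b,h} ue=∅
  L1: def={k} ue=∅
  L2: def={g,k} ue={k}
  L3: def={r} ue={b}
  L4: def={g} ue={k}

Liveness:
  L0 li=∅ lo={b}
  L1 li={b} lo={b,k}
  L2 li={b,k} lo={b,k}
  L3 li={b,k} lo={b,k}
  L4 li={b,k} lo={b}

live-out(L0) = ["b"]

Answer: ["b"]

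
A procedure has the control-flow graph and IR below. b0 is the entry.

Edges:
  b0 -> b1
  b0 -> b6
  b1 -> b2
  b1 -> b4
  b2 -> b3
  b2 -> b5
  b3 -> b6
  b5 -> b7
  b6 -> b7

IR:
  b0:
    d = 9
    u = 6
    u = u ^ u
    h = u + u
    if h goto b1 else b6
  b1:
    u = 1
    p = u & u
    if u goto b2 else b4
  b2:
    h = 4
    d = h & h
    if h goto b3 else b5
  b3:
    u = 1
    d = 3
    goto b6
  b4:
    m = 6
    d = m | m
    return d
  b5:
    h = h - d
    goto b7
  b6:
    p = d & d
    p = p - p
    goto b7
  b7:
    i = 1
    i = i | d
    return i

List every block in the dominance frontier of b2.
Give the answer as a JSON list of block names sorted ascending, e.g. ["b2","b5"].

idom tree: b1←b0 b2←b1 b3←b2 b4←b1 b5←b2 b6←b0 b7←b0
Dom at joins:
  b6: preds {b0,b3}: {b0} ∩ {b0,b1,b2,b3} = {b0}; idom=b0
  b7: preds {b5,b6}: {b0,b1,b2,b5} ∩ {b0,b6} = {b0}; idom=b0

Frontier:
  b6←b0: walk · to b0
  b6←b3: walk b3→b2→b1 to b0
  b7←b5: walk b5→b2→b1 to b0
  b7←b6: walk b6 to b0
  b0: DF=∅
  b1: DF={b6,b7}
  b2: DF={b6,b7}
  b3: DF={b6}
  b4: DF=∅
  b5: DF={b7}
  b6: DF={b7}
  b7: DF=∅

DF(b2) = ["b6", "b7"]

Answer: ["b6", "b7"]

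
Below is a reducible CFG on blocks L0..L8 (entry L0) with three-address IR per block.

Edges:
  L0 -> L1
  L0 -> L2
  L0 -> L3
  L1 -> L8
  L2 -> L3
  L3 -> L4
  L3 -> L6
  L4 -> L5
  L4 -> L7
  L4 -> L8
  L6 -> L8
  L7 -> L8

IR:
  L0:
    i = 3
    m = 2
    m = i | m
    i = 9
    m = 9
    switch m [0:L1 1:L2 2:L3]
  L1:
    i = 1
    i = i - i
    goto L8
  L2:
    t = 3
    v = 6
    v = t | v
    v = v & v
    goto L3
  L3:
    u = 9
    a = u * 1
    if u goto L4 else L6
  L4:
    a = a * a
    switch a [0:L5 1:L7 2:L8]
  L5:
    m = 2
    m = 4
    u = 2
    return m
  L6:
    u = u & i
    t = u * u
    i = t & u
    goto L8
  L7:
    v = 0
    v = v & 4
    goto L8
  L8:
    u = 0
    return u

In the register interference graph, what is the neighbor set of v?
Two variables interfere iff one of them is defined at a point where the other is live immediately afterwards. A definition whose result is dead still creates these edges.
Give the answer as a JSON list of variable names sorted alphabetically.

Answer: ["i", "t"]

Analysis:
def/use:
  L0 def {i,m} use ∅
  L1 def {i} use ∅
  L2 def {t,v} use ∅
  L3 def {a,u} use ∅
  L4 def {a} use {a}
  L5 def {m,u} use ∅
  L6 def {i,t,u} use {i,u}
  L7 def {v} use ∅
  L8 def {u} use ∅

Backward fixpoint:
  L0 li=∅ lo={i}
  L1 li=∅ lo=∅
  L2 li={i} lo={i}
  L3 li={i} lo={a,i,u}
  L4 li={a} lo=∅
  L5 li=∅ lo=∅
  L6 li={i,u} lo=∅
  L7 li=∅ lo=∅
  L8 li=∅ lo=∅

Interfere edges:
  a↔{i,u}
  i↔{a,m,t,u,v}
  m↔{i,u}
  t↔{i,u,v}
  u↔{a,i,m,t}
  v↔{i,t}

N(v) = ["i", "t"]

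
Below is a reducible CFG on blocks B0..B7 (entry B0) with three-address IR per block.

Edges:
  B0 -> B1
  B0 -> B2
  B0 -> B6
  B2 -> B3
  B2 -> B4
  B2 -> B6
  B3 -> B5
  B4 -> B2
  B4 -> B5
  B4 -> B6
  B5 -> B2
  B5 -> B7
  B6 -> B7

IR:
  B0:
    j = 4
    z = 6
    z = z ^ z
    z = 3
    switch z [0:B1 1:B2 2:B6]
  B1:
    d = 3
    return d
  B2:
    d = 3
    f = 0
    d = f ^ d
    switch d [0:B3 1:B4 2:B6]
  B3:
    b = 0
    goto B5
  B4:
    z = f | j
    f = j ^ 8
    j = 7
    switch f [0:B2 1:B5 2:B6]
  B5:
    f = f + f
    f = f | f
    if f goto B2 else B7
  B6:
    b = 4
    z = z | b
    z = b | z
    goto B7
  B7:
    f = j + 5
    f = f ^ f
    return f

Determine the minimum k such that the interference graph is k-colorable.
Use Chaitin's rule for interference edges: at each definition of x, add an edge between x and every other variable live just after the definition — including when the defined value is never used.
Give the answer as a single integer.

def/use:
  B0: def={j,z} ue=∅
  B1: def={d} ue=∅
  B2: def={d,f} ue=∅
  B3: def={b} ue=∅
  B4: def={f,j,z} ue={f,j}
  B5: def={f} ue={f}
  B6: def={b,z} ue={z}
  B7: def={f} ue={j}

Live sets:
  B0: in=∅ out={j,z}
  B1: in=∅ out=∅
  B2: in={j,z} out={f,j,z}
  B3: in={f,j,z} out={f,j,z}
  B4: in={f,j} out={f,j,z}
  B5: in={f,j,z} out={j,z}
  B6: in={j,z} out={j}
  B7: in={j} out=∅

Conflict graph:
  b: {f,j,z}
  d: {f,j,z}
  f: {b,d,j,z}
  j: {b,d,f,z}
  z: {b,d,f,j}

Chromatic number:
  lower bound: {b,f,j,z} mutually conflict ⇒ χ ≥ 4
  4-colouring: c0={f}  c1={j}  c2={z}  c3={b,d}
  χ = 4

Answer: 4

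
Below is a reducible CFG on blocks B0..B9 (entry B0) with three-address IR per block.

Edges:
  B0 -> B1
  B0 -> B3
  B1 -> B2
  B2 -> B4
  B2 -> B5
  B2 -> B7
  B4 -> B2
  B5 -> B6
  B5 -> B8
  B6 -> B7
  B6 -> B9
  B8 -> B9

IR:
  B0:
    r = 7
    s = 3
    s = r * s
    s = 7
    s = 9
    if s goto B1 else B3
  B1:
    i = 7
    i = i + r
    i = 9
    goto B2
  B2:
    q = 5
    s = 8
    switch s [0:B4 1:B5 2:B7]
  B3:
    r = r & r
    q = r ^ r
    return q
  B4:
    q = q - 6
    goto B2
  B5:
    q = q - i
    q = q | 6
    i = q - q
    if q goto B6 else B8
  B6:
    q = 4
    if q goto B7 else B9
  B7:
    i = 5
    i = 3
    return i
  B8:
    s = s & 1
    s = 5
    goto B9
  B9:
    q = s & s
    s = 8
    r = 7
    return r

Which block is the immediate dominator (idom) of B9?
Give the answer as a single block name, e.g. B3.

Answer: B5

Analysis:
idom tree: B1←B0 B2←B1 B3←B0 B4←B2 B5←B2 B6←B5 B7←B2 B8←B5 B9←B5
Dom at joins:
  B2: preds {B1,B4}: {B0,B1} ∩ {B0,B1,B2,B4} = {B0,B1}; idom=B1
  B7: preds {B2,B6}: {B0,B1,B2} ∩ {B0,B1,B2,B5,B6} = {B0,B1,B2}; idom=B2
  B9: preds {B6,B8}: {B0,B1,B2,B5,B6} ∩ {B0,B1,B2,B5,B8} = {B0,B1,B2,B5}; idom=B5

idom(B9) = B5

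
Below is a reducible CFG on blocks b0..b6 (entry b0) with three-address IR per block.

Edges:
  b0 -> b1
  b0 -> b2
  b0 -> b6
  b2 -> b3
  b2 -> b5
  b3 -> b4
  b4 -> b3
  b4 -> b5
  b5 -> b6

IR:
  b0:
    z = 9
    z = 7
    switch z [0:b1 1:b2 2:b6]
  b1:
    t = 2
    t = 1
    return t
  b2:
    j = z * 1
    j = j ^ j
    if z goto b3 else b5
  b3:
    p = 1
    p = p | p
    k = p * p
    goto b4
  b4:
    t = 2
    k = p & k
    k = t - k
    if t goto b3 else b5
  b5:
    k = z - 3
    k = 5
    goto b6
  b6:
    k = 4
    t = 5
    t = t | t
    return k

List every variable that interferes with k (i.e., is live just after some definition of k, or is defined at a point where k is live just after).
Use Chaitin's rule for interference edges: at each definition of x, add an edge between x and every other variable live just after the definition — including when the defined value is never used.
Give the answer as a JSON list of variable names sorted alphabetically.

Block summaries:
  b0: {z} / ∅
  b1: {t} / ∅
  b2: {j} / {z}
  b3: {k,p} / ∅
  b4: {k,t} / {k,p}
  b5: {k} / {z}
  b6: {k,t} / ∅

Live sets:
  b0 li=∅ lo={z}
  b1 li=∅ lo=∅
  b2 li={z} lo={z}
  b3 li={z} lo={k,p,z}
  b4 li={k,p,z} lo={z}
  b5 li={z} lo=∅
  b6 li=∅ lo=∅

Interference:
  j: {z}
  k: {p,t,z}
  p: {k,t,z}
  t: {k,p,z}
  z: {j,k,p,t}

N(k) = ["p", "t", "z"]

Answer: ["p", "t", "z"]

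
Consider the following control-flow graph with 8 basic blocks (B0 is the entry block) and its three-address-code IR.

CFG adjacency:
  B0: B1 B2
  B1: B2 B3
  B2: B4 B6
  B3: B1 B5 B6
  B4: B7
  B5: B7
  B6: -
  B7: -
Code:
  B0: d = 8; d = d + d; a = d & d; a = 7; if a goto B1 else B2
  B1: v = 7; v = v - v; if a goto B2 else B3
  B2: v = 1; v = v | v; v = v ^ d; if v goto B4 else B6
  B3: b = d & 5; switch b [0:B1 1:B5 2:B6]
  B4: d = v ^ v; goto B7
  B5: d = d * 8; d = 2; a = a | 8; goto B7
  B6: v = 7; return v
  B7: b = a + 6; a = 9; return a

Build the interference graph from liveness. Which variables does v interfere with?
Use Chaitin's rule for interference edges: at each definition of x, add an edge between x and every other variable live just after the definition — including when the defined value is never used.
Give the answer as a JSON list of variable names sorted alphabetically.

Answer: ["a", "d"]

Working:
Block summaries:
  B0 def {a,d} use ∅
  B1 def {v} use {a}
  B2 def {v} use {d}
  B3 def {b} use {d}
  B4 def {d} use {v}
  B5 def {a,d} use {a,d}
  B6 def {v} use ∅
  B7 def {a,b} use {a}

Backward fixpoint:
  B0 li=∅ lo={a,d}
  B1 li={a,d} lo={a,d}
  B2 li={a,d} lo={a,v}
  B3 li={a,d} lo={a,d}
  B4 li={a,v} lo={a}
  B5 li={a,d} lo={a}
  B6 li=∅ lo=∅
  B7 li={a} lo=∅

Interference:
  a — {b,d,v}
  b — {a,d}
  d — {a,b,v}
  v — {a,d}

N(v) = ["a", "d"]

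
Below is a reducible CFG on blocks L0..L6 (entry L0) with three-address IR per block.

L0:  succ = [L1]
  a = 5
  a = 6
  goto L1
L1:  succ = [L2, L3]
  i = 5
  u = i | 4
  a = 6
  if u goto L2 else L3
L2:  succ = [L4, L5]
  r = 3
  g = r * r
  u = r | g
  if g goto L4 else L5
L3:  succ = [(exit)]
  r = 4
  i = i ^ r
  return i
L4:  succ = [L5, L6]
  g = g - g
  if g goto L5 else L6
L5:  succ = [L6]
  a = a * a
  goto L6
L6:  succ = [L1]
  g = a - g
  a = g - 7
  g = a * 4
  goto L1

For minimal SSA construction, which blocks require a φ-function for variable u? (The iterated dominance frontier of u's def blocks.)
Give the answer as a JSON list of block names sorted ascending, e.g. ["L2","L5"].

idom tree: L1←L0 L2←L1 L3←L1 L4←L2 L5←L2 L6←L2
Dom at joins:
  L1: preds {L0,L6}: {L0} ∩ {L0,L1,L2,L6} = {L0}; idom=L0
  L5: preds {L2,L4}: {L0,L1,L2} ∩ {L0,L1,L2,L4} = {L0,L1,L2}; idom=L2
  L6: preds {L4,L5}: {L0,L1,L2,L4} ∩ {L0,L1,L2,L5} = {L0,L1,L2}; idom=L2

Frontier:
  L1←L0: walk · to L0
  L1←L6: walk L6→L2→L1 to L0
  L5←L2: walk · to L2
  L5←L4: walk L4 to L2
  L6←L4: walk L4 to L2
  L6←L5: walk L5 to L2
  DF(L0)=∅
  DF(L1)={L1}
  DF(L2)={L1}
  DF(L3)=∅
  DF(L4)={L5,L6}
  DF(L5)={L6}
  DF(L6)={L1}

φ for u: defs {L1,L2}
  DF⁺ = {L1}

Answer: ["L1"]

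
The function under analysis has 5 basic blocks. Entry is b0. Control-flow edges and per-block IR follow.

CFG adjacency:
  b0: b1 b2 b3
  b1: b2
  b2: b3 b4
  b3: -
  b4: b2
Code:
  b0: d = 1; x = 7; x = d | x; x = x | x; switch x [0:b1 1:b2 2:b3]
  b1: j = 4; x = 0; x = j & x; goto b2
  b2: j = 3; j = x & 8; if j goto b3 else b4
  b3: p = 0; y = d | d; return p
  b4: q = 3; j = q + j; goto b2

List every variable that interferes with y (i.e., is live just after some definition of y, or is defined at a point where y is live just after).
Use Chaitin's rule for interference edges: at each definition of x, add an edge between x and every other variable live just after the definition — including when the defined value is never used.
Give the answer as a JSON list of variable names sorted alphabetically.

Answer: ["p"]

Working:
Block summaries:
  b0 def {d,x} use ∅
  b1 def {j,x} use ∅
  b2 def {j} use {x}
  b3 def {p,y} use {d}
  b4 def {j,q} use {j}

Backward fixpoint:
  b0 li=∅ lo={d,x}
  b1 li={d} lo={d,x}
  b2 li={d,x} lo={d,j,x}
  b3 li={d} lo=∅
  b4 li={d,j,x} lo={d,x}

Interfere edges:
  d — {j,p,q,x}
  j — {d,q,x}
  p — {d,y}
  q — {d,j,x}
  x — {d,j,q}
  y — {p}

N(y) = ["p"]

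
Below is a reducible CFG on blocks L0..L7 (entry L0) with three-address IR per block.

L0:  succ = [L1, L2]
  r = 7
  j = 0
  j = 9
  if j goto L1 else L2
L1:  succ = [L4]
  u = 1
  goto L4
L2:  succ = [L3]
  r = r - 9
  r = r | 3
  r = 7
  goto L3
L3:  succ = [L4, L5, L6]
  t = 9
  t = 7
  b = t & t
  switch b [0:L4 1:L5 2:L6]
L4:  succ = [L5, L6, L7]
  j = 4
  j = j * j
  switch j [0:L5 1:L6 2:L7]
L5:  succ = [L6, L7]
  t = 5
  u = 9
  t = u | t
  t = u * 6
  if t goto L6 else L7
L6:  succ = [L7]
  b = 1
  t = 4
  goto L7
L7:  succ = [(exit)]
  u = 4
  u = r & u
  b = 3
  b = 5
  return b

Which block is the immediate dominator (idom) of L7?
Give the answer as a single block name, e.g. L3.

Answer: L0

Working:
idom tree: L1←L0 L2←L0 L3←L2 L4←L0 L5←L0 L6←L0 L7←L0
Dom at joins:
  L4: preds {L1,L3}: {L0,L1} ∩ {L0,L2,L3} = {L0}; idom=L0
  L5: preds {L3,L4}: {L0,L2,L3} ∩ {L0,L4} = {L0}; idom=L0
  L6: preds {L3,L4,L5}: {L0,L2,L3} ∩ {L0,L4} ∩ {L0,L5} = {L0}; idom=L0
  L7: preds {L4,L5,L6}: {L0,L4} ∩ {L0,L5} ∩ {L0,L6} = {L0}; idom=L0

idom(L7) = L0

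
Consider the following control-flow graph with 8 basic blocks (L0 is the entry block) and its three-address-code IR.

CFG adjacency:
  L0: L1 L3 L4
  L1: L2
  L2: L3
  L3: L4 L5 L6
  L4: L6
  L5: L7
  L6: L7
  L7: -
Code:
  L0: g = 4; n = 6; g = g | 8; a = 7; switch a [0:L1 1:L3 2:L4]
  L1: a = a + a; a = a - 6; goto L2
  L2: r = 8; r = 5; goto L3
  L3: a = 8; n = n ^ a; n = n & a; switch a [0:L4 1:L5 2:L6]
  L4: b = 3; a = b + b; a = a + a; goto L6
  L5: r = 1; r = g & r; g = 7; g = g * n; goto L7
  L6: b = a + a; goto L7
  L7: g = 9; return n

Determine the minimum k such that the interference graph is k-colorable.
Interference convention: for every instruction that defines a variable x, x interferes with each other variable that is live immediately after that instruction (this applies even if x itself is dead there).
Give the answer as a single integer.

def/use:
  L0: def={a,g,n} ue=∅
  L1: def={a} ue={a}
  L2: def={r} ue=∅
  L3: def={a,n} ue={n}
  L4: def={a,b} ue=∅
  L5: def={g,r} ue={g,n}
  L6: def={b} ue={a}
  L7: def={g} ue={n}

Live sets:
  live L0: ∅→{a,g,n}
  live L1: {a,g,n}→{g,n}
  live L2: {g,n}→{g,n}
  live L3: {g,n}→{a,g,n}
  live L4: {n}→{a,n}
  live L5: {g,n}→{n}
  live L6: {a,n}→{n}
  live L7: {n}→∅

Interference:
  a — {g,n}
  b — {n}
  g — {a,n,r}
  n — {a,b,g,r}
  r — {g,n}

Colouring:
  clique {a,g,n} ⇒ need ≥ 3
  3-colouring: c0={n}  c1={b,g}  c2={a,r}
  χ = 3

Answer: 3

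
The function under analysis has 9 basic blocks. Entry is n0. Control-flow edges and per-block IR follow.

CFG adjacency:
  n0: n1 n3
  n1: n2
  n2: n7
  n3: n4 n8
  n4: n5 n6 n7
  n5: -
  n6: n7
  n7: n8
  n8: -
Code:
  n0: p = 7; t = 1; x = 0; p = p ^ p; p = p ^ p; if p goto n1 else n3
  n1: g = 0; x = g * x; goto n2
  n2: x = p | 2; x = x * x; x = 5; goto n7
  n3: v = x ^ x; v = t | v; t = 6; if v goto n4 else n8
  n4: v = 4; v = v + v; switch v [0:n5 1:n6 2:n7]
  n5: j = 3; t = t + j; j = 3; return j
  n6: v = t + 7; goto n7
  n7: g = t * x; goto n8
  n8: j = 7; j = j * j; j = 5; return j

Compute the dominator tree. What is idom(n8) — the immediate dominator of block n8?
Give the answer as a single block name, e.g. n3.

Answer: n0

Analysis:
idom tree: n1←n0 n2←n1 n3←n0 n4←n3 n5←n4 n6←n4 n7←n0 n8←n0
Dom at joins:
  n7: preds {n2,n4,n6}: {n0,n1,n2} ∩ {n0,n3,n4} ∩ {n0,n3,n4,n6} = {n0}; idom=n0
  n8: preds {n3,n7}: {n0,n3} ∩ {n0,n7} = {n0}; idom=n0

idom(n8) = n0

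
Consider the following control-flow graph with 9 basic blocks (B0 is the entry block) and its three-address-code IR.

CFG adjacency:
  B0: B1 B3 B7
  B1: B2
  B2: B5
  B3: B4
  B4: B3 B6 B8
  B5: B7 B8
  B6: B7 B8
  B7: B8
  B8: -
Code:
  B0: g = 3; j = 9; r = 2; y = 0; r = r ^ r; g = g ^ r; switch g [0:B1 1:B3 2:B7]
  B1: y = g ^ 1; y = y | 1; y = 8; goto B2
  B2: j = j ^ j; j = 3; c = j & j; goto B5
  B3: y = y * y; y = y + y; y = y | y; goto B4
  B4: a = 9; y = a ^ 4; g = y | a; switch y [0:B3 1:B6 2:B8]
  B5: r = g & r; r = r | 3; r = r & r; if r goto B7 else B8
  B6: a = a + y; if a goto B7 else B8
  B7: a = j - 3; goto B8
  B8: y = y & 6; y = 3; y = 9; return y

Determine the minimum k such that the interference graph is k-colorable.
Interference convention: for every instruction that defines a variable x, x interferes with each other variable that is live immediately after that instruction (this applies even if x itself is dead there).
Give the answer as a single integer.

Per-block:
  B0 def {g,j,r,y} use ∅
  B1 def {y} use {g}
  B2 def {c,j} use {j}
  B3 def {y} use {y}
  B4 def {a,g,y} use ∅
  B5 def {r} use {g,r}
  B6 def {a} use {a,y}
  B7 def {a} use {j}
  B8 def {y} use {y}

Liveness:
  B0: in=∅ out={g,j,r,y}
  B1: in={g,j,r} out={g,j,r,y}
  B2: in={g,j,r,y} out={g,j,r,y}
  B3: in={j,y} out={j}
  B4: in={j} out={a,j,y}
  B5: in={g,j,r,y} out={j,y}
  B6: in={a,j,y} out={j,y}
  B7: in={j,y} out={y}
  B8: in={y} out=∅

Interference:
  a↔{g,j,y}
  c↔{g,j,r,y}
  g↔{a,c,j,r,y}
  j↔{a,c,g,r,y}
  r↔{c,g,j,y}
  y↔{a,c,g,j,r}

Colouring:
  clique {c,g,j,r,y} ⇒ need ≥ 5
  assign a→R3 c→R3 g→R0 j→R1 r→R4 y→R2 — no edge inside a register ⇒ χ ≤ 5
  χ = 5

Answer: 5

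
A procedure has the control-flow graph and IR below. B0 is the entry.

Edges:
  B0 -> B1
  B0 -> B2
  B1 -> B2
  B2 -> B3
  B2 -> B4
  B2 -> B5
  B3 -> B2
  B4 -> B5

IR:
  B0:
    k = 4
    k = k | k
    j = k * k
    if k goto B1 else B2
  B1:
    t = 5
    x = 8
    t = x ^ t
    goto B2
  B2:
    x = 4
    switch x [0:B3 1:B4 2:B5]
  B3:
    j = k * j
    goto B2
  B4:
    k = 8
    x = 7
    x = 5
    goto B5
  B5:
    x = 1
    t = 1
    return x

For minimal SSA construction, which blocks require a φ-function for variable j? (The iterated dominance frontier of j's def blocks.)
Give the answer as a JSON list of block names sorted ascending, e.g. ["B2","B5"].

idom tree: B1←B0 B2←B0 B3←B2 B4←B2 B5←B2
Dom at joins:
  B2: preds {B0,B1,B3}: {B0} ∩ {B0,B1} ∩ {B0,B2,B3} = {B0}; idom=B0
  B5: preds {B2,B4}: {B0,B2} ∩ {B0,B2,B4} = {B0,B2}; idom=B2

Frontier:
  join B2 pred B0: · stop@B0
  join B2 pred B1: B1 stop@B0
  join B2 pred B3: B3→B2 stop@B0
  join B5 pred B2: · stop@B2
  join B5 pred B4: B4 stop@B2
  B0 → ∅
  B1 → {B2}
  B2 → {B2}
  B3 → {B2}
  B4 → {B5}
  B5 → ∅

φ for j: defs {B0,B3}
  DF⁺ = {B2}

Answer: ["B2"]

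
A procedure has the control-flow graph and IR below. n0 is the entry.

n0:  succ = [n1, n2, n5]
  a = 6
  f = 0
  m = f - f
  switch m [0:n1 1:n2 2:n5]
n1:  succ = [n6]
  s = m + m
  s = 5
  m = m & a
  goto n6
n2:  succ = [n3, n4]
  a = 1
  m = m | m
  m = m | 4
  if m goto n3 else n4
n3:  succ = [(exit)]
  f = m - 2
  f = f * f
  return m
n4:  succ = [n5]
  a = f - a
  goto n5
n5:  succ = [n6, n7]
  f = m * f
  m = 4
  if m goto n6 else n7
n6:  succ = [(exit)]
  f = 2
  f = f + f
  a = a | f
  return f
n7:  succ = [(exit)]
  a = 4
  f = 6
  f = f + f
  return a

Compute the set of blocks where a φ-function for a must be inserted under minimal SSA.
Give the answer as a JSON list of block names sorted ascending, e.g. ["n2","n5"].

idom tree: n1←n0 n2←n0 n3←n2 n4←n2 n5←n0 n6←n0 n7←n5
Dom at joins:
  n5: preds {n0,n4}: {n0} ∩ {n0,n2,n4} = {n0}; idom=n0
  n6: preds {n1,n5}: {n0,n1} ∩ {n0,n5} = {n0}; idom=n0

DF derivation:
  join n5 pred n0: · stop@n0
  join n5 pred n4: n4→n2 stop@n0
  join n6 pred n1: n1 stop@n0
  join n6 pred n5: n5 stop@n0
  n0 → ∅
  n1 → {n6}
  n2 → {n5}
  n3 → ∅
  n4 → {n5}
  n5 → {n6}
  n6 → ∅
  n7 → ∅

φ for a: defs {n0,n2,n4,n6,n7}
  DF⁺ = {n5,n6}

Answer: ["n5", "n6"]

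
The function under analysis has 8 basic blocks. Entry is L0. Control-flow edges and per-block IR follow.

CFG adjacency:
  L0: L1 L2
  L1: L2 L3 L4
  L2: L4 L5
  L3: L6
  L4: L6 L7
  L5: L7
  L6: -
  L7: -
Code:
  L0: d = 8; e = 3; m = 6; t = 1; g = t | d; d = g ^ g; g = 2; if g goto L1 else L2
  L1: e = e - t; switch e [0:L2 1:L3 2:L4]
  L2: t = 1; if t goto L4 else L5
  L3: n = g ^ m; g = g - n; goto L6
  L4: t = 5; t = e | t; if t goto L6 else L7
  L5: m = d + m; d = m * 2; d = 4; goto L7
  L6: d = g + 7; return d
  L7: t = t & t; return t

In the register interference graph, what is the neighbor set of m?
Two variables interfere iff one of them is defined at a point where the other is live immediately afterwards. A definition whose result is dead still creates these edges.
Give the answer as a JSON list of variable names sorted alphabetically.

Block summaries:
  L0 def {d,e,g,m,t} use ∅
  L1 def {e} use {e,t}
  L2 def {t} use ∅
  L3 def {g,n} use {g,m}
  L4 def {t} use {e}
  L5 def {d,m} use {d,m}
  L6 def {d} use {g}
  L7 def {t} use {t}

Backward fixpoint:
  L0: in=∅ out={d,e,g,m,t}
  L1: in={d,e,g,m,t} out={d,e,g,m}
  L2: in={d,e,g,m} out={d,e,g,m,t}
  L3: in={g,m} out={g}
  L4: in={e,g} out={g,t}
  L5: in={d,m,t} out={t}
  L6: in={g} out=∅
  L7: in={t} out=∅

Interfere edges:
  d↔{e,g,m,t}
  e↔{d,g,m,t}
  g↔{d,e,m,n,t}
  m↔{d,e,g,t}
  n↔{g}
  t↔{d,e,g,m}

N(m) = ["d", "e", "g", "t"]

Answer: ["d", "e", "g", "t"]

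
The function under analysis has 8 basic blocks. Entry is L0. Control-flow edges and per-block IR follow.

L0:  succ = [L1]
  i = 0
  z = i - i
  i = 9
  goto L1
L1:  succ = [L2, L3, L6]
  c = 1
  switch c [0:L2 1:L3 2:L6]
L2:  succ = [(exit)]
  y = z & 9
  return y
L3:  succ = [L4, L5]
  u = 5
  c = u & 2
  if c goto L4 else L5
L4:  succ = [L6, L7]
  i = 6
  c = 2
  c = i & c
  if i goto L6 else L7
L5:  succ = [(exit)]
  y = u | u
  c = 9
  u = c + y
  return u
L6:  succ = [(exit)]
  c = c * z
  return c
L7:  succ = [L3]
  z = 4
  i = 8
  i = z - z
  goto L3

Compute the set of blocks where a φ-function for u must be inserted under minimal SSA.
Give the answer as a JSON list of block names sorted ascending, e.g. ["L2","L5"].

Answer: ["L3", "L6"]

Derivation:
idom tree: L1←L0 L2←L1 L3←L1 L4←L3 L5←L3 L6←L1 L7←L4
Join-block Dom:
  L3: preds {L1,L7}: {L0,L1} ∩ {L0,L1,L3,L4,L7} = {L0,L1}; idom=L1
  L6: preds {L1,L4}: {L0,L1} ∩ {L0,L1,L3,L4} = {L0,L1}; idom=L1

DF walk-up:
  join L3 pred L1: · stop@L1
  join L3 pred L7: L7→L4→L3 stop@L1
  join L6 pred L1: · stop@L1
  join L6 pred L4: L4→L3 stop@L1
  L0 → ∅
  L1 → ∅
  L2 → ∅
  L3 → {L3,L6}
  L4 → {L3,L6}
  L5 → ∅
  L6 → ∅
  L7 → {L3}

φ for u: defs {L3,L5}
  DF⁺ = {L3,L6}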